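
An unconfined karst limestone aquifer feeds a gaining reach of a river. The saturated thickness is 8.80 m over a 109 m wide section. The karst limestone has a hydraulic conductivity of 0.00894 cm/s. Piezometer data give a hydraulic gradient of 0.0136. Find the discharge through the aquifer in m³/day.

101

Convert K: 0.00894 cm/s × 864 = 7.724 m/day.
Cross-sectional area A = 109 × 8.80 = 959.2 m².
Hydraulic gradient i = 0.0136.
Darcy's law: Q = K · A · i = 7.724 × 959.2 × 0.01360 = 100.8 m³/day.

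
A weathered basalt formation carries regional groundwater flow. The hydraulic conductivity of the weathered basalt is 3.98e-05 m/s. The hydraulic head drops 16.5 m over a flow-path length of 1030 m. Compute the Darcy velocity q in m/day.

0.0551

Convert K: 3.98e-05 m/s × 86400 = 3.439 m/day.
Hydraulic gradient i = Δh / L = 16.5 / 1030 = 0.01602.
Specific discharge q = K · i = 3.439 × 0.01602 = 0.05509 m/day.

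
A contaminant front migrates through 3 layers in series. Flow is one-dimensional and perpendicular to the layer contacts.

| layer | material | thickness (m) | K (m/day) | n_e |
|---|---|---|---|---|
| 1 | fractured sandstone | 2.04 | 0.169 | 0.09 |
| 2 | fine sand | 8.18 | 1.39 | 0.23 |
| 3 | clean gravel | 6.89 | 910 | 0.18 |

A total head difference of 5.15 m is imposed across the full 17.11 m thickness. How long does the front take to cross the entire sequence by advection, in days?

11.5

With flow normal to the layers, continuity requires the same specific discharge q through every layer.
Σ(b_i/K_i) = 2.04/0.169 + 8.18/1.39 + 6.89/910 = 17.96 d.
q = Δh / Σ(b_i/K_i) = 5.15 / 17.96 = 0.2867 m/day.
In each layer the seepage velocity is v_i = q/n_i, so the layer transit time is t_i = b_i·n_i / q:
  layer 1 (fractured sandstone): t_1 = 2.04 × 0.09 / 0.2867 = 0.6404 d
  layer 2 (fine sand): t_2 = 8.18 × 0.23 / 0.2867 = 6.562 d
  layer 3 (clean gravel): t_3 = 6.89 × 0.18 / 0.2867 = 4.326 d
Total t = Σ t_i = 11.53 days.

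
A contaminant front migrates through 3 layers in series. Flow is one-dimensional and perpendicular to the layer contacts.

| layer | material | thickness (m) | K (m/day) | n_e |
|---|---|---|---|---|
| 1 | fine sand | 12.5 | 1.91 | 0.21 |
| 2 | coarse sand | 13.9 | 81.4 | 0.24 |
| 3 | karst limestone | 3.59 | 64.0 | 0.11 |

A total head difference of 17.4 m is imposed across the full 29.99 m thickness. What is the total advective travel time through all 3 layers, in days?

2.47

With flow normal to the layers, continuity requires the same specific discharge q through every layer.
Σ(b_i/K_i) = 12.5/1.91 + 13.9/81.4 + 3.59/64.0 = 6.771 d.
q = Δh / Σ(b_i/K_i) = 17.4 / 6.771 = 2.570 m/day.
In each layer the seepage velocity is v_i = q/n_i, so the layer transit time is t_i = b_i·n_i / q:
  layer 1 (fine sand): t_1 = 12.5 × 0.21 / 2.570 = 1.022 d
  layer 2 (coarse sand): t_2 = 13.9 × 0.24 / 2.570 = 1.298 d
  layer 3 (karst limestone): t_3 = 3.59 × 0.11 / 2.570 = 0.1537 d
Total t = Σ t_i = 2.473 days.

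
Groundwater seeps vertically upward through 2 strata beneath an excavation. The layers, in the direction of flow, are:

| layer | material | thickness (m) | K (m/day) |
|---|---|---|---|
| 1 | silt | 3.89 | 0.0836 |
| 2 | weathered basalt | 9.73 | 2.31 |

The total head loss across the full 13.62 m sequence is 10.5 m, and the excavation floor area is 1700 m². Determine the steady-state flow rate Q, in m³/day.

Flow is perpendicular to layering, so the layers act in series and the equivalent K is the thickness-weighted harmonic mean.
Total thickness L = 3.89 + 9.73 = 13.62 m.
Σ(b_i/K_i) = 3.89/0.0836 + 9.73/2.31 = 50.74 d.
K_eq = L / Σ(b_i/K_i) = 13.62 / 50.74 = 0.2684 m/day.
Q = K_eq · A · (Δh/L) = 0.2684 × 1700 × (10.5/13.62) = 351.8 m³/day.

352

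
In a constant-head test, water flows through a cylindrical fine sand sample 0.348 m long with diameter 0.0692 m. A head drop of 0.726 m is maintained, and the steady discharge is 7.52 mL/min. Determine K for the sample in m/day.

Cross-sectional area A = π·(d/2)² = π × (0.0692/2)² = 0.003761 m².
Convert discharge: 7.52 mL/min = 1.253e-07 m³/s.
Darcy's law rearranged: K = Q·L / (A·Δh) = 1.253e-07 × 0.348 / (0.003761 × 0.726) = 1.597e-05 m/s = 1.380 m/day.

1.38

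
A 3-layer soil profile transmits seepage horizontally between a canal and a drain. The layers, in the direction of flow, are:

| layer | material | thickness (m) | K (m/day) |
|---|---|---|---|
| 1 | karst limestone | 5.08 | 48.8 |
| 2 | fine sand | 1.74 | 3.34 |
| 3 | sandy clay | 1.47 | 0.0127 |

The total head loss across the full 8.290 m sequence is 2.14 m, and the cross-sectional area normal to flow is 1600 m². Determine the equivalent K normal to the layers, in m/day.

Flow is perpendicular to layering, so the layers act in series and the equivalent K is the thickness-weighted harmonic mean.
Total thickness L = 5.08 + 1.74 + 1.47 = 8.290 m.
Σ(b_i/K_i) = 5.08/48.8 + 1.74/3.34 + 1.47/0.0127 = 116.4 d.
K_eq = L / Σ(b_i/K_i) = 8.290 / 116.4 = 0.07124 m/day.

0.0712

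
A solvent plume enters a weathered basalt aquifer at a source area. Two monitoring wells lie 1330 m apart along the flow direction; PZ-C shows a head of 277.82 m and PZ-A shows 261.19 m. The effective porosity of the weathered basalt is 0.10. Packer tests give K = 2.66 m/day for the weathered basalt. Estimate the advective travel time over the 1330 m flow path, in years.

Hydraulic gradient i = (277.82 − 261.19) / 1330 = 16.63 / 1330 = 0.01250.
Darcy flux q = K · i = 2.660 × 0.01250 = 0.03326 m/day.
Seepage velocity v = q / n_e = 0.03326 / 0.10 = 0.3326 m/day.
Travel time t = L / v = 1330 / 0.3326 = 3999 days = 10.95 years.

10.9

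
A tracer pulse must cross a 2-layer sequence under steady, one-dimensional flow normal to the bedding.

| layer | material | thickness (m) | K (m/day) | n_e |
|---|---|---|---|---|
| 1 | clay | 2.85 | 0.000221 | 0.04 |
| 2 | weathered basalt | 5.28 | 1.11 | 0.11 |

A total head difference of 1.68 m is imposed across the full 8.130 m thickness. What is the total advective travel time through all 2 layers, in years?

14.6

With flow normal to the layers, continuity requires the same specific discharge q through every layer.
Σ(b_i/K_i) = 2.85/0.000221 + 5.28/1.11 = 12901 d.
q = Δh / Σ(b_i/K_i) = 1.68 / 12901 = 0.0001302 m/day.
In each layer the seepage velocity is v_i = q/n_i, so the layer transit time is t_i = b_i·n_i / q:
  layer 1 (clay): t_1 = 2.85 × 0.04 / 0.0001302 = 875.4 d
  layer 2 (weathered basalt): t_2 = 5.28 × 0.11 / 0.0001302 = 4460 d
Total t = Σ t_i = 5335 days = 14.61 years.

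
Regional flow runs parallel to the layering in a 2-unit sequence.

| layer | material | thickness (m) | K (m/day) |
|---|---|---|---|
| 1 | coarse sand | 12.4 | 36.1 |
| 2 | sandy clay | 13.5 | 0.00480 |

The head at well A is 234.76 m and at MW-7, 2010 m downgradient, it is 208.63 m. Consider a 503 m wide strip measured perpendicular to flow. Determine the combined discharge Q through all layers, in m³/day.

2930

Flow is parallel to layering, so each bed carries its own Darcy discharge and the transmissivities add.
Σ(K_i·b_i) = 36.1×12.4 + 0.00480×13.5 = 447.7 m²/day.
Hydraulic gradient i = (234.76 − 208.63) / 2010 = 26.13 / 2010 = 0.01300.
Q = Σ(K_i·b_i) · W · i = 447.7 × 503 × 0.01300 = 2928 m³/day.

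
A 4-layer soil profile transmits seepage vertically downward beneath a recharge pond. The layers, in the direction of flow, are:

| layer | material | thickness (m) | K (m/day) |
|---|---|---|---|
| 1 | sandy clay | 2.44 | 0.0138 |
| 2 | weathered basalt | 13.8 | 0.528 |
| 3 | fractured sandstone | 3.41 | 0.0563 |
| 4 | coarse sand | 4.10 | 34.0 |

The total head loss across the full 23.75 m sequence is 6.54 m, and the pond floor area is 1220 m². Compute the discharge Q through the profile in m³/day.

Flow is perpendicular to layering, so the layers act in series and the equivalent K is the thickness-weighted harmonic mean.
Total thickness L = 2.44 + 13.8 + 3.41 + 4.10 = 23.75 m.
Σ(b_i/K_i) = 2.44/0.0138 + 13.8/0.528 + 3.41/0.0563 + 4.10/34.0 = 263.6 d.
K_eq = L / Σ(b_i/K_i) = 23.75 / 263.6 = 0.09009 m/day.
Q = K_eq · A · (Δh/L) = 0.09009 × 1220 × (6.54/23.75) = 30.26 m³/day.

30.3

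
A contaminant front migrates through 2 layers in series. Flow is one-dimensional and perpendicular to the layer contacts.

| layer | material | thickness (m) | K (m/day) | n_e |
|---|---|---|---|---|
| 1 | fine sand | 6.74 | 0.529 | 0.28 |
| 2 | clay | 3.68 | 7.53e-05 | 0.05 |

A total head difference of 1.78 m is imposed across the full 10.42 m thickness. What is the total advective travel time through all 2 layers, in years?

156

With flow normal to the layers, continuity requires the same specific discharge q through every layer.
Σ(b_i/K_i) = 6.74/0.529 + 3.68/7.53e-05 = 48884 d.
q = Δh / Σ(b_i/K_i) = 1.78 / 48884 = 3.641e-05 m/day.
In each layer the seepage velocity is v_i = q/n_i, so the layer transit time is t_i = b_i·n_i / q:
  layer 1 (fine sand): t_1 = 6.74 × 0.28 / 3.641e-05 = 51828 d
  layer 2 (clay): t_2 = 3.68 × 0.05 / 3.641e-05 = 5053 d
Total t = Σ t_i = 56881 days = 155.7 years.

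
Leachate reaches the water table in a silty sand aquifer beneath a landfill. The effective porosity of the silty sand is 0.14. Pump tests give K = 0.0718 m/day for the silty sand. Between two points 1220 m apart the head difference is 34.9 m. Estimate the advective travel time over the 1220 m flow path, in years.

228

Hydraulic gradient i = Δh / L = 34.9 / 1220 = 0.02861.
Darcy flux q = K · i = 0.07180 × 0.02861 = 0.002054 m/day.
Seepage velocity v = q / n_e = 0.002054 / 0.14 = 0.01467 m/day.
Travel time t = L / v = 1220 / 0.01467 = 83157 days = 227.7 years.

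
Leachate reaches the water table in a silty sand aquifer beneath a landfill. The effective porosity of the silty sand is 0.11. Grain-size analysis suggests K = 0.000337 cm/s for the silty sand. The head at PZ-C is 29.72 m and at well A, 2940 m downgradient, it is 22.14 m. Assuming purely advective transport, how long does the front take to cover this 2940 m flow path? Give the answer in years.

Convert K: 0.000337 cm/s × 864 = 0.2912 m/day.
Hydraulic gradient i = (29.72 − 22.14) / 2940 = 7.58 / 2940 = 0.002578.
Darcy flux q = K · i = 0.2912 × 0.002578 = 0.0007507 m/day.
Seepage velocity v = q / n_e = 0.0007507 / 0.11 = 0.006825 m/day.
Travel time t = L / v = 2940 / 0.006825 = 4.308e+05 days = 1179 years.

1180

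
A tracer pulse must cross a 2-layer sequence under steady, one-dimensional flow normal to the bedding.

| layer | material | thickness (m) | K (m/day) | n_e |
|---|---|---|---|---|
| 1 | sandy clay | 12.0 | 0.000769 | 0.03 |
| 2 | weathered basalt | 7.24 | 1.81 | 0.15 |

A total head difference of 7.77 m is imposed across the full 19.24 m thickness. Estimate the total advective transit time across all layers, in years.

With flow normal to the layers, continuity requires the same specific discharge q through every layer.
Σ(b_i/K_i) = 12.0/0.000769 + 7.24/1.81 = 15609 d.
q = Δh / Σ(b_i/K_i) = 7.77 / 15609 = 0.0004978 m/day.
In each layer the seepage velocity is v_i = q/n_i, so the layer transit time is t_i = b_i·n_i / q:
  layer 1 (sandy clay): t_1 = 12.0 × 0.03 / 0.0004978 = 723.2 d
  layer 2 (weathered basalt): t_2 = 7.24 × 0.15 / 0.0004978 = 2182 d
Total t = Σ t_i = 2905 days = 7.953 years.

7.95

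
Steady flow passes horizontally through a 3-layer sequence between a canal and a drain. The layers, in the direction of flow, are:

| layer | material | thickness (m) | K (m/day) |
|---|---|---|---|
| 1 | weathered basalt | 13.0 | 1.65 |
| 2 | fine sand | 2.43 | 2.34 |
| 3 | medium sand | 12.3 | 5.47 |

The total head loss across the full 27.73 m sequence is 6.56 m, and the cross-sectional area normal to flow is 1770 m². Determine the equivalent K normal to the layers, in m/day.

Flow is perpendicular to layering, so the layers act in series and the equivalent K is the thickness-weighted harmonic mean.
Total thickness L = 13.0 + 2.43 + 12.3 = 27.73 m.
Σ(b_i/K_i) = 13.0/1.65 + 2.43/2.34 + 12.3/5.47 = 11.17 d.
K_eq = L / Σ(b_i/K_i) = 27.73 / 11.17 = 2.483 m/day.

2.48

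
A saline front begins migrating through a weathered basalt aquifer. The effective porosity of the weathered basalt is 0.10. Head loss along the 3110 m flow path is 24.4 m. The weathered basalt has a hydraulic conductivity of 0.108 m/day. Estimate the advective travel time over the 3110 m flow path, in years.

Hydraulic gradient i = Δh / L = 24.4 / 3110 = 0.007846.
Darcy flux q = K · i = 0.1080 × 0.007846 = 0.0008473 m/day.
Seepage velocity v = q / n_e = 0.0008473 / 0.10 = 0.008473 m/day.
Travel time t = L / v = 3110 / 0.008473 = 3.670e+05 days = 1005 years.

1000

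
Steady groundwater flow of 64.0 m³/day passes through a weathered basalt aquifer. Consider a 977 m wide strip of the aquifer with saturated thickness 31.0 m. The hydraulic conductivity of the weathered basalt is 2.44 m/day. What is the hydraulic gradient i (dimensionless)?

0.000866

Cross-sectional area A = 977 × 31.0 = 30287 m².
From Q = K·A·i, i = Q / (K·A) = 64.0 / (2.440 × 30287) = 0.0008660.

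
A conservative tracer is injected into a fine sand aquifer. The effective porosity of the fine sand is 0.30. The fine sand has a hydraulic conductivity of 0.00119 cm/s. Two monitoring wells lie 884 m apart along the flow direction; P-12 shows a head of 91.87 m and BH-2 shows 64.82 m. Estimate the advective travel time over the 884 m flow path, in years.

Convert K: 0.00119 cm/s × 864 = 1.028 m/day.
Hydraulic gradient i = (91.87 − 64.82) / 884 = 27.05 / 884 = 0.03060.
Darcy flux q = K · i = 1.028 × 0.03060 = 0.03146 m/day.
Seepage velocity v = q / n_e = 0.03146 / 0.30 = 0.1049 m/day.
Travel time t = L / v = 884 / 0.1049 = 8429 days = 23.08 years.

23.1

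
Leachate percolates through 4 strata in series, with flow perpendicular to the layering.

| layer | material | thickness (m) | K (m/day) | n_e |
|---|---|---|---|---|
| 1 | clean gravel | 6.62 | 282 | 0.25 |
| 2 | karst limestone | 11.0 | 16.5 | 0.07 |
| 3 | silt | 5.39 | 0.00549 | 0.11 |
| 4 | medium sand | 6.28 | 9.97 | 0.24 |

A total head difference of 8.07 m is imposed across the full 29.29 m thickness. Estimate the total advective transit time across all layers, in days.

With flow normal to the layers, continuity requires the same specific discharge q through every layer.
Σ(b_i/K_i) = 6.62/282 + 11.0/16.5 + 5.39/0.00549 + 6.28/9.97 = 983.1 d.
q = Δh / Σ(b_i/K_i) = 8.07 / 983.1 = 0.008209 m/day.
In each layer the seepage velocity is v_i = q/n_i, so the layer transit time is t_i = b_i·n_i / q:
  layer 1 (clean gravel): t_1 = 6.62 × 0.25 / 0.008209 = 201.6 d
  layer 2 (karst limestone): t_2 = 11.0 × 0.07 / 0.008209 = 93.80 d
  layer 3 (silt): t_3 = 5.39 × 0.11 / 0.008209 = 72.23 d
  layer 4 (medium sand): t_4 = 6.28 × 0.24 / 0.008209 = 183.6 d
Total t = Σ t_i = 551.3 days.

551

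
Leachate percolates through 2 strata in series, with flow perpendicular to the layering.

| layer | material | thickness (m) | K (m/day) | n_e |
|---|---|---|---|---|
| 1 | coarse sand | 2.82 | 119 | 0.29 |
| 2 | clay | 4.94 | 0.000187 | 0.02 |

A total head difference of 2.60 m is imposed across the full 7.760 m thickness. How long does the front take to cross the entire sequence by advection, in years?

25.5

With flow normal to the layers, continuity requires the same specific discharge q through every layer.
Σ(b_i/K_i) = 2.82/119 + 4.94/0.000187 = 26417 d.
q = Δh / Σ(b_i/K_i) = 2.60 / 26417 = 9.842e-05 m/day.
In each layer the seepage velocity is v_i = q/n_i, so the layer transit time is t_i = b_i·n_i / q:
  layer 1 (coarse sand): t_1 = 2.82 × 0.29 / 9.842e-05 = 8309 d
  layer 2 (clay): t_2 = 4.94 × 0.02 / 9.842e-05 = 1004 d
Total t = Σ t_i = 9313 days = 25.50 years.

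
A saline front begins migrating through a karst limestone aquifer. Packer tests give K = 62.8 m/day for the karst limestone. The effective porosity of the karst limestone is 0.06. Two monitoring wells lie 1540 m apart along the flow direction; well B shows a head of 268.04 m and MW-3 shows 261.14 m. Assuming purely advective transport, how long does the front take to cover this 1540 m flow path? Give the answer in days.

Hydraulic gradient i = (268.04 − 261.14) / 1540 = 6.9 / 1540 = 0.004481.
Darcy flux q = K · i = 62.80 × 0.004481 = 0.2814 m/day.
Seepage velocity v = q / n_e = 0.2814 / 0.06 = 4.690 m/day.
Travel time t = L / v = 1540 / 4.690 = 328.4 days.

328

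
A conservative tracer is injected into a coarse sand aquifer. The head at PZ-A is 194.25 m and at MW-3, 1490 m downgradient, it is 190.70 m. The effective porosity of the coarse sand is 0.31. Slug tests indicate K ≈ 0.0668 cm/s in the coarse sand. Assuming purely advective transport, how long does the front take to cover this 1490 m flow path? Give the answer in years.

9.20

Convert K: 0.0668 cm/s × 864 = 57.72 m/day.
Hydraulic gradient i = (194.25 − 190.70) / 1490 = 3.55 / 1490 = 0.002383.
Darcy flux q = K · i = 57.72 × 0.002383 = 0.1375 m/day.
Seepage velocity v = q / n_e = 0.1375 / 0.31 = 0.4436 m/day.
Travel time t = L / v = 1490 / 0.4436 = 3359 days = 9.197 years.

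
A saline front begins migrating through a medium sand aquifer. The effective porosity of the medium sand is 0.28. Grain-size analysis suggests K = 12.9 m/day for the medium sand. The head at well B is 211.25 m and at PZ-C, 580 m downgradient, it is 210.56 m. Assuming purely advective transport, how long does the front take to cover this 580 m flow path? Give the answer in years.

Hydraulic gradient i = (211.25 − 210.56) / 580 = 0.69 / 580 = 0.001190.
Darcy flux q = K · i = 12.90 × 0.001190 = 0.01535 m/day.
Seepage velocity v = q / n_e = 0.01535 / 0.28 = 0.05481 m/day.
Travel time t = L / v = 580 / 0.05481 = 10582 days = 28.97 years.

29.0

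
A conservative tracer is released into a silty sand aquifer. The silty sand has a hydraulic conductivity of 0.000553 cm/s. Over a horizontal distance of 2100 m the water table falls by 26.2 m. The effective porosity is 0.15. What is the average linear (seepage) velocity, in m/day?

Convert K: 0.000553 cm/s × 864 = 0.4778 m/day.
Hydraulic gradient i = Δh / L = 26.2 / 2100 = 0.01248.
Darcy flux q = K · i = 0.4778 × 0.01248 = 0.005961 m/day.
Seepage velocity v = q / n_e = 0.005961 / 0.15 = 0.03974 m/day.

0.0397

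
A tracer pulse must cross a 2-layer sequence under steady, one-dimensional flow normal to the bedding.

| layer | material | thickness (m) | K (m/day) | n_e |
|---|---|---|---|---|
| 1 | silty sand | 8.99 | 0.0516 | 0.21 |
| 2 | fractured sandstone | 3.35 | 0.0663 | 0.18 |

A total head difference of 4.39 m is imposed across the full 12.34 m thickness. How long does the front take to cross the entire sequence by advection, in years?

0.349

With flow normal to the layers, continuity requires the same specific discharge q through every layer.
Σ(b_i/K_i) = 8.99/0.0516 + 3.35/0.0663 = 224.8 d.
q = Δh / Σ(b_i/K_i) = 4.39 / 224.8 = 0.01953 m/day.
In each layer the seepage velocity is v_i = q/n_i, so the layer transit time is t_i = b_i·n_i / q:
  layer 1 (silty sand): t_1 = 8.99 × 0.21 / 0.01953 = 96.65 d
  layer 2 (fractured sandstone): t_2 = 3.35 × 0.18 / 0.01953 = 30.87 d
Total t = Σ t_i = 127.5 days = 0.3491 years.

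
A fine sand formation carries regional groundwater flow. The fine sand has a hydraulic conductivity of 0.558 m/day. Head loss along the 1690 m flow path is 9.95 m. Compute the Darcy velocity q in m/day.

0.00329

Hydraulic gradient i = Δh / L = 9.95 / 1690 = 0.005888.
Specific discharge q = K · i = 0.5580 × 0.005888 = 0.003285 m/day.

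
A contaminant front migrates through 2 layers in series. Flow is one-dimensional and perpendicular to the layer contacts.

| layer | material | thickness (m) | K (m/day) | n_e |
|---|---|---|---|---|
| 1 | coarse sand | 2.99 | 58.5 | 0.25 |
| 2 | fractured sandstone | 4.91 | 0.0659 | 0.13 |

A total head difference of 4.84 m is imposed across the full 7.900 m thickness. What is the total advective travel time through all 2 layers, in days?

21.3

With flow normal to the layers, continuity requires the same specific discharge q through every layer.
Σ(b_i/K_i) = 2.99/58.5 + 4.91/0.0659 = 74.56 d.
q = Δh / Σ(b_i/K_i) = 4.84 / 74.56 = 0.06492 m/day.
In each layer the seepage velocity is v_i = q/n_i, so the layer transit time is t_i = b_i·n_i / q:
  layer 1 (coarse sand): t_1 = 2.99 × 0.25 / 0.06492 = 11.51 d
  layer 2 (fractured sandstone): t_2 = 4.91 × 0.13 / 0.06492 = 9.833 d
Total t = Σ t_i = 21.35 days.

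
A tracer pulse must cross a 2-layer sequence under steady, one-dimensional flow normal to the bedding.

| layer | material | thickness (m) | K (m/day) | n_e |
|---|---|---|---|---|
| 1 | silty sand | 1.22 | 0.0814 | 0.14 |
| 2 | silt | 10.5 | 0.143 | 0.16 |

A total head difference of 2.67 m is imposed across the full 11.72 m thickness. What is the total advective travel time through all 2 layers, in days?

With flow normal to the layers, continuity requires the same specific discharge q through every layer.
Σ(b_i/K_i) = 1.22/0.0814 + 10.5/0.143 = 88.41 d.
q = Δh / Σ(b_i/K_i) = 2.67 / 88.41 = 0.03020 m/day.
In each layer the seepage velocity is v_i = q/n_i, so the layer transit time is t_i = b_i·n_i / q:
  layer 1 (silty sand): t_1 = 1.22 × 0.14 / 0.03020 = 5.656 d
  layer 2 (silt): t_2 = 10.5 × 0.16 / 0.03020 = 55.63 d
Total t = Σ t_i = 61.29 days.

61.3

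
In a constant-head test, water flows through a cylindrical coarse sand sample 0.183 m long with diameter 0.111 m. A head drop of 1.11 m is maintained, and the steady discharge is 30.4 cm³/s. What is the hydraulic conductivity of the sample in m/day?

Cross-sectional area A = π·(d/2)² = π × (0.111/2)² = 0.009677 m².
Convert discharge: 30.4 cm³/s = 3.040e-05 m³/s.
Darcy's law rearranged: K = Q·L / (A·Δh) = 3.040e-05 × 0.183 / (0.009677 × 1.11) = 0.0005179 m/s = 44.75 m/day.

44.7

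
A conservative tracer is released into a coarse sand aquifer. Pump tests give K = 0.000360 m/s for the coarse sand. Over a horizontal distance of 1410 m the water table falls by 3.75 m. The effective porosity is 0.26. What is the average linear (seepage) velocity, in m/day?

0.318

Convert K: 0.000360 m/s × 86400 = 31.10 m/day.
Hydraulic gradient i = Δh / L = 3.75 / 1410 = 0.002660.
Darcy flux q = K · i = 31.10 × 0.002660 = 0.08272 m/day.
Seepage velocity v = q / n_e = 0.08272 / 0.26 = 0.3182 m/day.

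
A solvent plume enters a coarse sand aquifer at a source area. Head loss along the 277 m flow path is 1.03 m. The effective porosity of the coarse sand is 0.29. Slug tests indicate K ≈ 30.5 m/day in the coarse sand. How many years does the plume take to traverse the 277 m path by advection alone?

1.94

Hydraulic gradient i = Δh / L = 1.03 / 277 = 0.003718.
Darcy flux q = K · i = 30.50 × 0.003718 = 0.1134 m/day.
Seepage velocity v = q / n_e = 0.1134 / 0.29 = 0.3911 m/day.
Travel time t = L / v = 277 / 0.3911 = 708.3 days = 1.939 years.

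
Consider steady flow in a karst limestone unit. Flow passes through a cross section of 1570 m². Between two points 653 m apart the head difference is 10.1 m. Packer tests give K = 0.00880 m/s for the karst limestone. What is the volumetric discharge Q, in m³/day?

Convert K: 0.00880 m/s × 86400 = 760.3 m/day.
Hydraulic gradient i = Δh / L = 10.1 / 653 = 0.01547.
Darcy's law: Q = K · A · i = 760.3 × 1570 × 0.01547 = 18463 m³/day.

18500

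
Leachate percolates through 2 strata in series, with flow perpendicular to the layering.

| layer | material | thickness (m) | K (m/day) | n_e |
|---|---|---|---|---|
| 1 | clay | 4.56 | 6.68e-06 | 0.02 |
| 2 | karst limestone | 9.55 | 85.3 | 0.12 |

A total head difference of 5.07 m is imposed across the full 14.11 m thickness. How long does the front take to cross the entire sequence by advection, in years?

456

With flow normal to the layers, continuity requires the same specific discharge q through every layer.
Σ(b_i/K_i) = 4.56/6.68e-06 + 9.55/85.3 = 6.826e+05 d.
q = Δh / Σ(b_i/K_i) = 5.07 / 6.826e+05 = 7.427e-06 m/day.
In each layer the seepage velocity is v_i = q/n_i, so the layer transit time is t_i = b_i·n_i / q:
  layer 1 (clay): t_1 = 4.56 × 0.02 / 7.427e-06 = 12279 d
  layer 2 (karst limestone): t_2 = 9.55 × 0.12 / 7.427e-06 = 1.543e+05 d
Total t = Σ t_i = 1.666e+05 days = 456.1 years.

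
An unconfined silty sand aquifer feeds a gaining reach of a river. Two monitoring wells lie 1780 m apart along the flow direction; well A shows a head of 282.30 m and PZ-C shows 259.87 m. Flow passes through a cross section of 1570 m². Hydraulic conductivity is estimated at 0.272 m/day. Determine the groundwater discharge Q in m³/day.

Hydraulic gradient i = (282.30 − 259.87) / 1780 = 22.43 / 1780 = 0.01260.
Darcy's law: Q = K · A · i = 0.2720 × 1570 × 0.01260 = 5.381 m³/day.

5.38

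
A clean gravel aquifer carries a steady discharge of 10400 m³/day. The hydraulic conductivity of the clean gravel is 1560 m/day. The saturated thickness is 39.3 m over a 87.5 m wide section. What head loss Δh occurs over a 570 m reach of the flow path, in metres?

Cross-sectional area A = 87.5 × 39.3 = 3439 m².
From Q = K·A·i, i = Q / (K·A) = 10400 / (1560 × 3439) = 0.001939.
Head loss Δh = i · L = 0.001939 × 570 = 1.105 m.

1.11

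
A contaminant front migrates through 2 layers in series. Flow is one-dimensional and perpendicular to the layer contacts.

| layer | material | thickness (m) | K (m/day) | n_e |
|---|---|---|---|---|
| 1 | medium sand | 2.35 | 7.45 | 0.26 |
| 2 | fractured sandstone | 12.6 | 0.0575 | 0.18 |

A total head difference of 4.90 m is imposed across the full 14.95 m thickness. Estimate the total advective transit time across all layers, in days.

129

With flow normal to the layers, continuity requires the same specific discharge q through every layer.
Σ(b_i/K_i) = 2.35/7.45 + 12.6/0.0575 = 219.4 d.
q = Δh / Σ(b_i/K_i) = 4.90 / 219.4 = 0.02233 m/day.
In each layer the seepage velocity is v_i = q/n_i, so the layer transit time is t_i = b_i·n_i / q:
  layer 1 (medium sand): t_1 = 2.35 × 0.26 / 0.02233 = 27.36 d
  layer 2 (fractured sandstone): t_2 = 12.6 × 0.18 / 0.02233 = 101.6 d
Total t = Σ t_i = 128.9 days.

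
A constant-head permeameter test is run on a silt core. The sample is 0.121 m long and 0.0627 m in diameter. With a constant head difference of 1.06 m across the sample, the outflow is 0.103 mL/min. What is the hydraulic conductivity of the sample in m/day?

0.00548

Cross-sectional area A = π·(d/2)² = π × (0.0627/2)² = 0.003088 m².
Convert discharge: 0.103 mL/min = 1.717e-09 m³/s.
Darcy's law rearranged: K = Q·L / (A·Δh) = 1.717e-09 × 0.121 / (0.003088 × 1.06) = 6.347e-08 m/s = 0.005483 m/day.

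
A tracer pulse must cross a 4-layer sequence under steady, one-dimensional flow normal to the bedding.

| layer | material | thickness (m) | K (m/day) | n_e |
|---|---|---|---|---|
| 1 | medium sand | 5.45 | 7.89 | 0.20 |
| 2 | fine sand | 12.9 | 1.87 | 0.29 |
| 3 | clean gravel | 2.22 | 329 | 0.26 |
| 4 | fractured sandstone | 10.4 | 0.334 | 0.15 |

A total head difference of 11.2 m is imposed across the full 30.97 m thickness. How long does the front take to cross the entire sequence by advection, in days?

24.1

With flow normal to the layers, continuity requires the same specific discharge q through every layer.
Σ(b_i/K_i) = 5.45/7.89 + 12.9/1.87 + 2.22/329 + 10.4/0.334 = 38.73 d.
q = Δh / Σ(b_i/K_i) = 11.2 / 38.73 = 0.2892 m/day.
In each layer the seepage velocity is v_i = q/n_i, so the layer transit time is t_i = b_i·n_i / q:
  layer 1 (medium sand): t_1 = 5.45 × 0.20 / 0.2892 = 3.770 d
  layer 2 (fine sand): t_2 = 12.9 × 0.29 / 0.2892 = 12.94 d
  layer 3 (clean gravel): t_3 = 2.22 × 0.26 / 0.2892 = 1.996 d
  layer 4 (fractured sandstone): t_4 = 10.4 × 0.15 / 0.2892 = 5.395 d
Total t = Σ t_i = 24.10 days.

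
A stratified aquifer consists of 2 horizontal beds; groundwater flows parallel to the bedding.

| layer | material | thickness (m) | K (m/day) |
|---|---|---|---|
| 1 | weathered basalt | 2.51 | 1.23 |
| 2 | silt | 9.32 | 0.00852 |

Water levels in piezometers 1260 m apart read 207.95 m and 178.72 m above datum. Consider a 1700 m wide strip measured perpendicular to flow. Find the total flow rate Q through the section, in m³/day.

125

Flow is parallel to layering, so each bed carries its own Darcy discharge and the transmissivities add.
Σ(K_i·b_i) = 1.23×2.51 + 0.00852×9.32 = 3.167 m²/day.
Hydraulic gradient i = (207.95 − 178.72) / 1260 = 29.23 / 1260 = 0.02320.
Q = Σ(K_i·b_i) · W · i = 3.167 × 1700 × 0.02320 = 124.9 m³/day.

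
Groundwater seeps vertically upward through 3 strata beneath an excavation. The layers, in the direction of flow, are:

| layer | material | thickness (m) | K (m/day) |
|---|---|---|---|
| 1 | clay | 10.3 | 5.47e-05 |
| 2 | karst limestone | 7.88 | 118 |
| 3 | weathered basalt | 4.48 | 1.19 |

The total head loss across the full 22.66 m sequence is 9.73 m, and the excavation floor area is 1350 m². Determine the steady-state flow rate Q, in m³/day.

Flow is perpendicular to layering, so the layers act in series and the equivalent K is the thickness-weighted harmonic mean.
Total thickness L = 10.3 + 7.88 + 4.48 = 22.66 m.
Σ(b_i/K_i) = 10.3/5.47e-05 + 7.88/118 + 4.48/1.19 = 1.883e+05 d.
K_eq = L / Σ(b_i/K_i) = 22.66 / 1.883e+05 = 0.0001203 m/day.
Q = K_eq · A · (Δh/L) = 0.0001203 × 1350 × (9.73/22.66) = 0.06976 m³/day.

0.0698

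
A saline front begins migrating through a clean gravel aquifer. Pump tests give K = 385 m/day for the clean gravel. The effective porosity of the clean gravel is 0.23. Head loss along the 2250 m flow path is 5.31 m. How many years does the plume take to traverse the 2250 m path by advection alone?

1.56

Hydraulic gradient i = Δh / L = 5.31 / 2250 = 0.002360.
Darcy flux q = K · i = 385.0 × 0.002360 = 0.9086 m/day.
Seepage velocity v = q / n_e = 0.9086 / 0.23 = 3.950 m/day.
Travel time t = L / v = 2250 / 3.950 = 569.6 days = 1.559 years.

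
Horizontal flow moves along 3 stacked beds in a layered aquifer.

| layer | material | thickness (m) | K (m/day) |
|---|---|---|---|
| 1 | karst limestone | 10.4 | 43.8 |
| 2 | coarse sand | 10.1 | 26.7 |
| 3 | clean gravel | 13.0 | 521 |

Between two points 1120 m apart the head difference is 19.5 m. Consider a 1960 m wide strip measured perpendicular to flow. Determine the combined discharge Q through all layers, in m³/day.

Flow is parallel to layering, so each bed carries its own Darcy discharge and the transmissivities add.
Σ(K_i·b_i) = 43.8×10.4 + 26.7×10.1 + 521×13.0 = 7498 m²/day.
Hydraulic gradient i = Δh / L = 19.5 / 1120 = 0.01741.
Q = Σ(K_i·b_i) · W · i = 7498 × 1960 × 0.01741 = 2.559e+05 m³/day.

256000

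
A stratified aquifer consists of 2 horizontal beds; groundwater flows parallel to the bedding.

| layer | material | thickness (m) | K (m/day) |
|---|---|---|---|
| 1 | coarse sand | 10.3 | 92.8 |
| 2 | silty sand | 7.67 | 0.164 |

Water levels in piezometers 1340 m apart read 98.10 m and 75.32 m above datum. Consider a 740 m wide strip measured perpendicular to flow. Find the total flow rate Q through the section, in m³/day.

Flow is parallel to layering, so each bed carries its own Darcy discharge and the transmissivities add.
Σ(K_i·b_i) = 92.8×10.3 + 0.164×7.67 = 957.1 m²/day.
Hydraulic gradient i = (98.10 − 75.32) / 1340 = 22.78 / 1340 = 0.01700.
Q = Σ(K_i·b_i) · W · i = 957.1 × 740 × 0.01700 = 12040 m³/day.

12000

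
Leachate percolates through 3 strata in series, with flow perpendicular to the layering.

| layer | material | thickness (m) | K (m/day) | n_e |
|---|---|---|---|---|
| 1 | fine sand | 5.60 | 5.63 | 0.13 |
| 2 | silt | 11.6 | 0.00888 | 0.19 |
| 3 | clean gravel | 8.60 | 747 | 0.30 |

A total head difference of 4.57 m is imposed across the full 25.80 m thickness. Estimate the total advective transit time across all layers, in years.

4.32

With flow normal to the layers, continuity requires the same specific discharge q through every layer.
Σ(b_i/K_i) = 5.60/5.63 + 11.6/0.00888 + 8.60/747 = 1307 d.
q = Δh / Σ(b_i/K_i) = 4.57 / 1307 = 0.003496 m/day.
In each layer the seepage velocity is v_i = q/n_i, so the layer transit time is t_i = b_i·n_i / q:
  layer 1 (fine sand): t_1 = 5.60 × 0.13 / 0.003496 = 208.3 d
  layer 2 (silt): t_2 = 11.6 × 0.19 / 0.003496 = 630.5 d
  layer 3 (clean gravel): t_3 = 8.60 × 0.30 / 0.003496 = 738.0 d
Total t = Σ t_i = 1577 days = 4.317 years.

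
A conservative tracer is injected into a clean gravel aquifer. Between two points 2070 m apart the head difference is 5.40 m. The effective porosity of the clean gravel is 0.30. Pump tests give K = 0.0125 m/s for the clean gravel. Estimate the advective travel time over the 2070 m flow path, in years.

0.603

Convert K: 0.0125 m/s × 86400 = 1080 m/day.
Hydraulic gradient i = Δh / L = 5.40 / 2070 = 0.002609.
Darcy flux q = K · i = 1080 × 0.002609 = 2.817 m/day.
Seepage velocity v = q / n_e = 2.817 / 0.30 = 9.391 m/day.
Travel time t = L / v = 2070 / 9.391 = 220.4 days = 0.6035 years.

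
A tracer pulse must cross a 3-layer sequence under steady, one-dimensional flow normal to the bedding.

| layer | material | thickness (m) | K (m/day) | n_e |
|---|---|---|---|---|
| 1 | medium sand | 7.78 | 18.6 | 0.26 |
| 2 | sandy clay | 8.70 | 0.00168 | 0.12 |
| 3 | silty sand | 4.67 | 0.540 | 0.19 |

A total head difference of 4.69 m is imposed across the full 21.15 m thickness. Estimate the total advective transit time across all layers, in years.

With flow normal to the layers, continuity requires the same specific discharge q through every layer.
Σ(b_i/K_i) = 7.78/18.6 + 8.70/0.00168 + 4.67/0.540 = 5188 d.
q = Δh / Σ(b_i/K_i) = 4.69 / 5188 = 0.0009041 m/day.
In each layer the seepage velocity is v_i = q/n_i, so the layer transit time is t_i = b_i·n_i / q:
  layer 1 (medium sand): t_1 = 7.78 × 0.26 / 0.0009041 = 2237 d
  layer 2 (sandy clay): t_2 = 8.70 × 0.12 / 0.0009041 = 1155 d
  layer 3 (silty sand): t_3 = 4.67 × 0.19 / 0.0009041 = 981.4 d
Total t = Σ t_i = 4374 days = 11.97 years.

12.0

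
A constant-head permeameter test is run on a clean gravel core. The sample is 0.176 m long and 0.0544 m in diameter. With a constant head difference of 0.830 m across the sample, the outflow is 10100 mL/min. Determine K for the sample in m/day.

Cross-sectional area A = π·(d/2)² = π × (0.0544/2)² = 0.002324 m².
Convert discharge: 10100 mL/min = 0.0001683 m³/s.
Darcy's law rearranged: K = Q·L / (A·Δh) = 0.0001683 × 0.176 / (0.002324 × 0.830) = 0.01536 m/s = 1327 m/day.

1330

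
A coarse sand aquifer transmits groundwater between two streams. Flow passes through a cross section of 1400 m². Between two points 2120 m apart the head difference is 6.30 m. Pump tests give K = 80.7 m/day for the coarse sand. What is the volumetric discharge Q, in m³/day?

336

Hydraulic gradient i = Δh / L = 6.30 / 2120 = 0.002972.
Darcy's law: Q = K · A · i = 80.70 × 1400 × 0.002972 = 335.7 m³/day.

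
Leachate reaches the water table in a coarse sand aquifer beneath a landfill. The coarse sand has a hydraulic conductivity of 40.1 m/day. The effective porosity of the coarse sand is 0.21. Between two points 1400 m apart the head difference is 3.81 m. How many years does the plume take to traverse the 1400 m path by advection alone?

7.38

Hydraulic gradient i = Δh / L = 3.81 / 1400 = 0.002721.
Darcy flux q = K · i = 40.10 × 0.002721 = 0.1091 m/day.
Seepage velocity v = q / n_e = 0.1091 / 0.21 = 0.5197 m/day.
Travel time t = L / v = 1400 / 0.5197 = 2694 days = 7.376 years.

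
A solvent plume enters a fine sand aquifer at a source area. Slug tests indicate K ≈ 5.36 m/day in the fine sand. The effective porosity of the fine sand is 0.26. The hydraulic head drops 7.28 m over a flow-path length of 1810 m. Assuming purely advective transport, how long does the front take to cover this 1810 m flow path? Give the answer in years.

Hydraulic gradient i = Δh / L = 7.28 / 1810 = 0.004022.
Darcy flux q = K · i = 5.360 × 0.004022 = 0.02156 m/day.
Seepage velocity v = q / n_e = 0.02156 / 0.26 = 0.08292 m/day.
Travel time t = L / v = 1810 / 0.08292 = 21829 days = 59.76 years.

59.8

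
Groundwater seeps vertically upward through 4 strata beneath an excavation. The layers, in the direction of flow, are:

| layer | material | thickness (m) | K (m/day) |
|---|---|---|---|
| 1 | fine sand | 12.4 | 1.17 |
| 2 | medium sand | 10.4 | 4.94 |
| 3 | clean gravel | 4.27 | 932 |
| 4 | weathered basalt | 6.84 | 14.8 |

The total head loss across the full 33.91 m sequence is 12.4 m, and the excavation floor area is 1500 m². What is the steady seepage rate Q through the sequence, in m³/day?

Flow is perpendicular to layering, so the layers act in series and the equivalent K is the thickness-weighted harmonic mean.
Total thickness L = 12.4 + 10.4 + 4.27 + 6.84 = 33.91 m.
Σ(b_i/K_i) = 12.4/1.17 + 10.4/4.94 + 4.27/932 + 6.84/14.8 = 13.17 d.
K_eq = L / Σ(b_i/K_i) = 33.91 / 13.17 = 2.575 m/day.
Q = K_eq · A · (Δh/L) = 2.575 × 1500 × (12.4/33.91) = 1412 m³/day.

1410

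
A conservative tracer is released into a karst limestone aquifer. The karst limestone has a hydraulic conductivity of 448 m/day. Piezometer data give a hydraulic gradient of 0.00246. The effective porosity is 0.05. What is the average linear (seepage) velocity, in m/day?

22.0

Hydraulic gradient i = 0.00246.
Darcy flux q = K · i = 448.0 × 0.002460 = 1.102 m/day.
Seepage velocity v = q / n_e = 1.102 / 0.05 = 22.04 m/day.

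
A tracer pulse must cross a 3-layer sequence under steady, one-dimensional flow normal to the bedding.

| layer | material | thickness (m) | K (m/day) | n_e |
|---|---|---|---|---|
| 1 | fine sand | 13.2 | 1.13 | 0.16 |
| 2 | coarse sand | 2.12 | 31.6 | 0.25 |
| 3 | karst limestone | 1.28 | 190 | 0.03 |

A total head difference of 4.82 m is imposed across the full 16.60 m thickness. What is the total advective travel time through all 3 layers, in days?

With flow normal to the layers, continuity requires the same specific discharge q through every layer.
Σ(b_i/K_i) = 13.2/1.13 + 2.12/31.6 + 1.28/190 = 11.76 d.
q = Δh / Σ(b_i/K_i) = 4.82 / 11.76 = 0.4100 m/day.
In each layer the seepage velocity is v_i = q/n_i, so the layer transit time is t_i = b_i·n_i / q:
  layer 1 (fine sand): t_1 = 13.2 × 0.16 / 0.4100 = 5.151 d
  layer 2 (coarse sand): t_2 = 2.12 × 0.25 / 0.4100 = 1.293 d
  layer 3 (karst limestone): t_3 = 1.28 × 0.03 / 0.4100 = 0.09365 d
Total t = Σ t_i = 6.537 days.

6.54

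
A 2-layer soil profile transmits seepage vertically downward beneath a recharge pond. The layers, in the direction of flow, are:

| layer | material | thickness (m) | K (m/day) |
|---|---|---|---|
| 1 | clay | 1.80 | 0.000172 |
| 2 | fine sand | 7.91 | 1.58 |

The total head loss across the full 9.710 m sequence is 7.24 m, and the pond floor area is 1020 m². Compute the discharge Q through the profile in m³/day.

Flow is perpendicular to layering, so the layers act in series and the equivalent K is the thickness-weighted harmonic mean.
Total thickness L = 1.80 + 7.91 = 9.710 m.
Σ(b_i/K_i) = 1.80/0.000172 + 7.91/1.58 = 10470 d.
K_eq = L / Σ(b_i/K_i) = 9.710 / 10470 = 0.0009274 m/day.
Q = K_eq · A · (Δh/L) = 0.0009274 × 1020 × (7.24/9.710) = 0.7053 m³/day.

0.705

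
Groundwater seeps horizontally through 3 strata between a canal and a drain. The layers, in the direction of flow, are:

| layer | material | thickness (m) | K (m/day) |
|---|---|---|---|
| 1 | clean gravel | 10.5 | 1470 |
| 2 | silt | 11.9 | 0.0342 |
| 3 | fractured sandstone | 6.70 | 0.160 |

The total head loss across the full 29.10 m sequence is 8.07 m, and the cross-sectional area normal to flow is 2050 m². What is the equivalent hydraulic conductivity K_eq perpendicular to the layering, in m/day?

Flow is perpendicular to layering, so the layers act in series and the equivalent K is the thickness-weighted harmonic mean.
Total thickness L = 10.5 + 11.9 + 6.70 = 29.10 m.
Σ(b_i/K_i) = 10.5/1470 + 11.9/0.0342 + 6.70/0.160 = 389.8 d.
K_eq = L / Σ(b_i/K_i) = 29.10 / 389.8 = 0.07465 m/day.

0.0746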